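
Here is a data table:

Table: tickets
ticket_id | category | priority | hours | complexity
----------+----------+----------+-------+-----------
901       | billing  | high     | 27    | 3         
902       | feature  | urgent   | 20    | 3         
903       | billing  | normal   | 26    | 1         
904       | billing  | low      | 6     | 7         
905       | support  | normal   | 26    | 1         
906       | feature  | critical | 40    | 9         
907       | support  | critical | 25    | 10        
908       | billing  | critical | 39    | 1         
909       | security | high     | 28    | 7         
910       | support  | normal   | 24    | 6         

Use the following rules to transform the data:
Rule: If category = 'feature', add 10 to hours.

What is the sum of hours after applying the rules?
281

Step 1: Count records where category = 'feature': 2
Step 2: Total bonus added: 2 × 10 = 20
Step 3: Original sum of hours: 261
Step 4: Final sum = 261 + 20 = 281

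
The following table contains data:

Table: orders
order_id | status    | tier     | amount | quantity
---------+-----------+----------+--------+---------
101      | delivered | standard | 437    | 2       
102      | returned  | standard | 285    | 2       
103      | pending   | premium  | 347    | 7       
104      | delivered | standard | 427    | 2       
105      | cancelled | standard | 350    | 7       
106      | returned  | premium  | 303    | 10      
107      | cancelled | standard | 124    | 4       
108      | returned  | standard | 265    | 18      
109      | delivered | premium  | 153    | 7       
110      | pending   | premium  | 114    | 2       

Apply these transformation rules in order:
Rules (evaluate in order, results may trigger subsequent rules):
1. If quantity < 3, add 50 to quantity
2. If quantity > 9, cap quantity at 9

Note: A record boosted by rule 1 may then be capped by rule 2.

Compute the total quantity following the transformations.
79

Step 1: Apply rule 1 to records with quantity < 3
  - 4 records get bonus of 50
  - Of these, 4 records then exceed 9 and get capped
Step 2: Apply rule 2 to records with quantity > 9
  - 2 records (original) are capped
Step 3: Calculate final sum = 79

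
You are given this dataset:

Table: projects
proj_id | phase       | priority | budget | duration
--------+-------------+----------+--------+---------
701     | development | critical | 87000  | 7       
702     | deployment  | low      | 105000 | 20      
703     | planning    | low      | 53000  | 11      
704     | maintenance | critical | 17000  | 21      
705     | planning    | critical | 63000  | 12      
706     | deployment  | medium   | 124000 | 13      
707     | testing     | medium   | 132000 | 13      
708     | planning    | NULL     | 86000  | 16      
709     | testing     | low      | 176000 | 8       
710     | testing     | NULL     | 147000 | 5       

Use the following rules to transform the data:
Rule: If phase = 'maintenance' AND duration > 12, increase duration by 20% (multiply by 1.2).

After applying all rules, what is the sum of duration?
130.2

Step 1: Find records where phase = 'maintenance' AND duration > 12
Step 2: 1 records match, summing to 21
Step 3: After multiplier: 21 × 1.2 = 25.2
Step 4: Unaffected records sum: 105
Step 5: Final sum = 25.2 + 105 = 130.2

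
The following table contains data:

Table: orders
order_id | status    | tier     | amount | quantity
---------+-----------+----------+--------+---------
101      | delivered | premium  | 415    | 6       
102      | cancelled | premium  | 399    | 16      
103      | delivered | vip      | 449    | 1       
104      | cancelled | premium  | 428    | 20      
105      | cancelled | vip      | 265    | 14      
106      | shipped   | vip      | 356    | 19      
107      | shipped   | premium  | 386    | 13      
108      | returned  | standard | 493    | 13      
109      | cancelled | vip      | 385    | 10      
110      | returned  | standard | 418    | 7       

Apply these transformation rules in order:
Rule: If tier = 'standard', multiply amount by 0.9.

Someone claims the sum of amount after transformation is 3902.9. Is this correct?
Yes, the result is correct.

Step 1: Calculate the correct sum after transformation
Step 2: Apply multiplier 0.9 to records where tier = 'standard'
Step 3: Correct result = 3902.9
Step 4: Claimed result = 3902.9
Step 5: 3902.9 = 3902.9 ✓
Conclusion: The claimed result is correct.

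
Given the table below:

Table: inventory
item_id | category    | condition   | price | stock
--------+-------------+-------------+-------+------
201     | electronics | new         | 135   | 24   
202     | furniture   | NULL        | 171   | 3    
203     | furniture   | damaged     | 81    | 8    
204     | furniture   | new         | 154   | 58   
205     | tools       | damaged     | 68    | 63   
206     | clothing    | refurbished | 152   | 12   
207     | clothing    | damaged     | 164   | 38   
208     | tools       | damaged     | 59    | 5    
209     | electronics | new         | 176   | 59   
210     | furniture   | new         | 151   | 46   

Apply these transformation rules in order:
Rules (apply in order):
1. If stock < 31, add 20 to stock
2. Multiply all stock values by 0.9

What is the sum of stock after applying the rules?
374.4

Step 1: Apply Rule 1 - Add 20 to records with stock < 31
  - 5 records affected: 52 + (5 × 20) = 152
  - Unaffected records: 264
  - Sum after Rule 1: 416
Step 2: Apply Rule 2 - Multiply all by 0.9
  - 416 × 0.9 = 374.4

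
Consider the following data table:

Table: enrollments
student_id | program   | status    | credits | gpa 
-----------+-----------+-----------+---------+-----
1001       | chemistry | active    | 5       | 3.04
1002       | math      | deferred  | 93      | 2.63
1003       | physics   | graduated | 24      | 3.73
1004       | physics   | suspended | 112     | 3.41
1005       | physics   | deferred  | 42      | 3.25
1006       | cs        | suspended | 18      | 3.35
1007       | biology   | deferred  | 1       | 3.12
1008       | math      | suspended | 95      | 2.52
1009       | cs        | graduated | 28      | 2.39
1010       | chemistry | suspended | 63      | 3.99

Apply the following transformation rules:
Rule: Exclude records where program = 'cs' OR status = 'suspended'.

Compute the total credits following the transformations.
165

Step 1: Find records where program = 'cs' OR status = 'suspended'
Step 2: 5 records match, summing to 316
Step 3: Original sum: 481
Step 4: Remaining sum = 481 - 316 = 165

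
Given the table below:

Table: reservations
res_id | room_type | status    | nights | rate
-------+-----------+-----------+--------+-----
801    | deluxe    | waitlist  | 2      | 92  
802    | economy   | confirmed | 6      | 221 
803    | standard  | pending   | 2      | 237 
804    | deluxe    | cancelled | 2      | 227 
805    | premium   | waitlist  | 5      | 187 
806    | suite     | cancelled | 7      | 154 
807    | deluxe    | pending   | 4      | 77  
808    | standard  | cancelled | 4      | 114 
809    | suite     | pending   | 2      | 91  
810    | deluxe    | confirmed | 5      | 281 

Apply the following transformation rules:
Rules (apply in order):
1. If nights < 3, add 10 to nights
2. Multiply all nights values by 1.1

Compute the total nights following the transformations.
86.9

Step 1: Apply Rule 1 - Add 10 to records with nights < 3
  - 4 records affected: 8 + (4 × 10) = 48
  - Unaffected records: 31
  - Sum after Rule 1: 79
Step 2: Apply Rule 2 - Multiply all by 1.1
  - 79 × 1.1 = 86.9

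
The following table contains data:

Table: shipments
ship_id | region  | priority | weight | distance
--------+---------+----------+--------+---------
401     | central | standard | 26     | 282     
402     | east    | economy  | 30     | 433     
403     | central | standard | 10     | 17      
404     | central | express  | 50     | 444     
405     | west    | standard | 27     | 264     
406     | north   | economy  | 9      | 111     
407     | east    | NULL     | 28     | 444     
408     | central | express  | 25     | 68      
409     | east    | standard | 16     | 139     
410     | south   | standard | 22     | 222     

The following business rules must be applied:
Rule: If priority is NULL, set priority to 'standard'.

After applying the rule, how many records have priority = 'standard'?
6

Step 1: Count records where priority IS NULL
Step 2: Found 1 records with NULL priority
Step 3: These records will have priority set to 'standard'
Step 4: Records already having priority = 'standard': 5
Step 5: Answer: 1 + 5 = 6 records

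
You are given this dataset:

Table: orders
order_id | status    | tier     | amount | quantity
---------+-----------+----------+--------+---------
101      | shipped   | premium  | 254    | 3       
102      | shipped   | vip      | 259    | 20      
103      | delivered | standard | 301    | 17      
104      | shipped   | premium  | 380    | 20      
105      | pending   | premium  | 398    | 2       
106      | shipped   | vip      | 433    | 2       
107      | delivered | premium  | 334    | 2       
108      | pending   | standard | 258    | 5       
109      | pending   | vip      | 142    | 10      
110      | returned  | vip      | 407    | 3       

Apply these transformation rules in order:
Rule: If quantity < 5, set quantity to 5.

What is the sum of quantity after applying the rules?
97

Step 1: 5 records have quantity < 5
Step 2: These records originally summed to 12
Step 3: After setting to minimum: 5 × 5 = 25
Step 4: Unaffected records sum: 72
Step 5: Final sum = 25 + 72 = 97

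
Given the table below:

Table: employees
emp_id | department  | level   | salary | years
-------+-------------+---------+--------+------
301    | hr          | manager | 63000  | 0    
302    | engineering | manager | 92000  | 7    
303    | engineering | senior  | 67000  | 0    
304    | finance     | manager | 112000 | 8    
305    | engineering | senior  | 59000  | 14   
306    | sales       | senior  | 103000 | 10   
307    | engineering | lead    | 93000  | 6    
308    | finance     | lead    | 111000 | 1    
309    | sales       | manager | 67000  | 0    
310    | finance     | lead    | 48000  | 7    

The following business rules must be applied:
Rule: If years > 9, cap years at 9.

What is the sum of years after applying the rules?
47

Step 1: 2 records have years > 9
Step 2: These records originally summed to 24
Step 3: After capping: 2 × 9 = 18
Step 4: Unaffected records sum: 29
Step 5: Final sum = 18 + 29 = 47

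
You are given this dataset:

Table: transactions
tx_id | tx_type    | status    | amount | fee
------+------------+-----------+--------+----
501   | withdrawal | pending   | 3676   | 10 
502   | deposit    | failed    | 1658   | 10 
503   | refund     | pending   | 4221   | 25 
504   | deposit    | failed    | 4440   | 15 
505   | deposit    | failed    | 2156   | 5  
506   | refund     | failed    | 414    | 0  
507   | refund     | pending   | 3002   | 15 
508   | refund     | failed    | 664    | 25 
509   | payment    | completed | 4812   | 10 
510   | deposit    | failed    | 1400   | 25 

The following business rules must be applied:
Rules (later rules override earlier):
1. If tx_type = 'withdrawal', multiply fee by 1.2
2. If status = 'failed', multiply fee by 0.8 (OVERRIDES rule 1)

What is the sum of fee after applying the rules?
126.0

Step 1: Rule 2 takes priority for records with status = 'failed'
  - 6 records: 80 × 0.8 = 64.0
Step 2: Rule 1 applies to remaining records with tx_type = 'withdrawal'
  - 1 records: 10 × 1.2 = 12.0
Step 3: Other records unchanged: 50
Step 4: Final sum = 64.0 + 12.0 + 50 = 126.0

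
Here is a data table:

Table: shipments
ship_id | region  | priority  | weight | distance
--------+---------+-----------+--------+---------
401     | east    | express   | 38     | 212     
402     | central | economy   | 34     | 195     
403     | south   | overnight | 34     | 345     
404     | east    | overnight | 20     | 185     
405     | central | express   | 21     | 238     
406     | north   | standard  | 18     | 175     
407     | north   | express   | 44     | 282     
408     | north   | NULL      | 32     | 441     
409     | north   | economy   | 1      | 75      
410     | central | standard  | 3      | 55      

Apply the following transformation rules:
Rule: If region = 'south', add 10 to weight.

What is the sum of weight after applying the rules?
255

Step 1: Count records where region = 'south': 1
Step 2: Total bonus added: 1 × 10 = 10
Step 3: Original sum of weight: 245
Step 4: Final sum = 245 + 10 = 255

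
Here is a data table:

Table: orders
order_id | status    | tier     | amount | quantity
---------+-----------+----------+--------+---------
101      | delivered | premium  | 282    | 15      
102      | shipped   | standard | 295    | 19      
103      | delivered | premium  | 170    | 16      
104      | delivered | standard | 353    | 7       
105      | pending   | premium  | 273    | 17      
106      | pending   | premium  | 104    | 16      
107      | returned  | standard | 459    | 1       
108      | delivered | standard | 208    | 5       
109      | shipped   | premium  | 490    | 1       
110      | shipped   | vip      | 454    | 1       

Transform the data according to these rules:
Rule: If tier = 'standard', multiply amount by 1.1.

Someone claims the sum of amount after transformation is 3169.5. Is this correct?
No, the correct result is 3219.5.

Step 1: Calculate the correct sum after transformation
Step 2: Apply multiplier 1.1 to records where tier = 'standard'
Step 3: Correct result = 3219.5
Step 4: Claimed result = 3169.5
Step 5: 3219.5 ≠ 3169.5
Conclusion: The claimed result is incorrect. The correct answer is 3219.5.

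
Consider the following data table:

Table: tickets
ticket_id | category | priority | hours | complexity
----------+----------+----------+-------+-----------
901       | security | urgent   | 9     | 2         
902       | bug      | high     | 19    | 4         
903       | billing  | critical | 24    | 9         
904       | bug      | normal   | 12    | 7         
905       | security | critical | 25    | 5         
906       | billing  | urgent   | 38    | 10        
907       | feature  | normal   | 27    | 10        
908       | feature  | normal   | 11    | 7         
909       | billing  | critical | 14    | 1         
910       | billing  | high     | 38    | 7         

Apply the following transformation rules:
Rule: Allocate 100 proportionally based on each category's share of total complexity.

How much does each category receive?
billing: 43.55, bug: 17.74, feature: 27.42, security: 11.29

Step 1: Calculate total complexity = 62
Step 2: Calculate each category's proportion:
  billing: 27/62 = 43.55% → 43.55
  bug: 11/62 = 17.74% → 17.74
  feature: 17/62 = 27.42% → 27.42
  security: 7/62 = 11.29% → 11.29
Step 3: Verify: sum of allocations ≈ 100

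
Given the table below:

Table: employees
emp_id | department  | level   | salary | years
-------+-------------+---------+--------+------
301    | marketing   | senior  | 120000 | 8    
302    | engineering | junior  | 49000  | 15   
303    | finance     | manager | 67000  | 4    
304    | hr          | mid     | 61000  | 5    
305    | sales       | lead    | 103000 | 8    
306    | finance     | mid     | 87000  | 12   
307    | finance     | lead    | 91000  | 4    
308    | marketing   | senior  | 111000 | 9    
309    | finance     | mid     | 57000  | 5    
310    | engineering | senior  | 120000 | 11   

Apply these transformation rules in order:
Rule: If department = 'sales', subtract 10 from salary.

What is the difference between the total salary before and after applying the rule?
10

Step 1: Original sum of salary = 866000
Step 2: 1 records have department = 'sales'
Step 3: Each affected record changes by -10
Step 4: Total change = 1 × -10 = -10
Step 5: New sum = 866000 + -10 = 865990
Step 6: Difference = |865990 - 866000| = 10
        (Sum decreased by 10)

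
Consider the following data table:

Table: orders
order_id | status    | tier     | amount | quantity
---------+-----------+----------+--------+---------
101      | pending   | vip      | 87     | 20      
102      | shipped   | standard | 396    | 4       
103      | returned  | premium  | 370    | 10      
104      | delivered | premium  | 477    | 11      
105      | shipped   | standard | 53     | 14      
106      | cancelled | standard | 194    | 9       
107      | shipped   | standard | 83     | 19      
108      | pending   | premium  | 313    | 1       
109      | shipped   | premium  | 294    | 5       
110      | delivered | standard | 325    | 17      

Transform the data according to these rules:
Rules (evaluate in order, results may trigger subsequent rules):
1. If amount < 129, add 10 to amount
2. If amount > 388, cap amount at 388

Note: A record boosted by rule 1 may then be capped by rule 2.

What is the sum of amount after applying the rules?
2525

Step 1: Apply rule 1 to records with amount < 129
  - 3 records get bonus of 10
  - Of these, 0 records then exceed 388 and get capped
Step 2: Apply rule 2 to records with amount > 388
  - 2 records (original) are capped
Step 3: Calculate final sum = 2525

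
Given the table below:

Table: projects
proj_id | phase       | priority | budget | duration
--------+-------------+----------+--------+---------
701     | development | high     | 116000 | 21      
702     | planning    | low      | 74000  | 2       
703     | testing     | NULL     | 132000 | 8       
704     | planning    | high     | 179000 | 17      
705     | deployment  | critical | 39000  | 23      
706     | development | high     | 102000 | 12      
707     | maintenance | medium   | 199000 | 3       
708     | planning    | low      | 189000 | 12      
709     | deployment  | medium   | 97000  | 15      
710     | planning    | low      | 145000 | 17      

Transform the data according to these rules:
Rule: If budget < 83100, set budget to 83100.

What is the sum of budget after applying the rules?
1325200

Step 1: 2 records have budget < 83100
Step 2: These records originally summed to 113000
Step 3: After setting to minimum: 2 × 83100 = 166200
Step 4: Unaffected records sum: 1159000
Step 5: Final sum = 166200 + 1159000 = 1325200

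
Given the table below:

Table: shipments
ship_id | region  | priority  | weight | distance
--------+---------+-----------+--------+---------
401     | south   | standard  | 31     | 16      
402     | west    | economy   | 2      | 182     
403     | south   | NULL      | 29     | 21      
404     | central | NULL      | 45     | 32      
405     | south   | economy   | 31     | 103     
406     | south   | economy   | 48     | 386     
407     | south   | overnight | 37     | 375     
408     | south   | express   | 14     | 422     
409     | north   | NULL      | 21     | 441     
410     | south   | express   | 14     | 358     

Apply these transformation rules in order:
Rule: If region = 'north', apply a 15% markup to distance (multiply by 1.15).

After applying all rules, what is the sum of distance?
2402.15

Step 1: Records with region = 'north' have total distance = 441
Step 2: Apply multiplier: 441 × 1.15 = 507.15
Step 3: Other records total: 1895
Step 4: Final sum = 507.15 + 1895 = 2402.15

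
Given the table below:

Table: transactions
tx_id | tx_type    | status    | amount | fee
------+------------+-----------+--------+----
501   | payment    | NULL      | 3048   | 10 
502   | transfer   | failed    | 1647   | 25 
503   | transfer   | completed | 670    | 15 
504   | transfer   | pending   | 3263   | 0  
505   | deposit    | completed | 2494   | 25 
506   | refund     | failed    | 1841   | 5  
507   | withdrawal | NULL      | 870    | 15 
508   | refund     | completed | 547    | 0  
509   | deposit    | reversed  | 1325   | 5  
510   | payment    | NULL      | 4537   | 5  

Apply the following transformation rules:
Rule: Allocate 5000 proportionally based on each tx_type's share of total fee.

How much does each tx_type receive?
deposit: 1428.57, payment: 714.29, refund: 238.1, transfer: 1904.76, withdrawal: 714.29

Step 1: Calculate total fee = 105
Step 2: Calculate each tx_type's proportion:
  deposit: 30/105 = 28.57% → 1428.57
  payment: 15/105 = 14.29% → 714.29
  refund: 5/105 = 4.76% → 238.1
  transfer: 40/105 = 38.10% → 1904.76
  withdrawal: 15/105 = 14.29% → 714.29
Step 3: Verify: sum of allocations ≈ 5000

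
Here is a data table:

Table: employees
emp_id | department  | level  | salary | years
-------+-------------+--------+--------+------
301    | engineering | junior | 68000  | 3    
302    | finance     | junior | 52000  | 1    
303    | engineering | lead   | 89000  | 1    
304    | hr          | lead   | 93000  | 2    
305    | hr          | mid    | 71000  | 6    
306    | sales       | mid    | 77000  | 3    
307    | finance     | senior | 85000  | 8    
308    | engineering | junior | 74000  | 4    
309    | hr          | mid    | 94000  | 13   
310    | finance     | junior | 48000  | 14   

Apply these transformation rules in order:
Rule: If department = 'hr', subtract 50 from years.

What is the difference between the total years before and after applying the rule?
150

Step 1: Original sum of years = 55
Step 2: 3 records have department = 'hr'
Step 3: Each affected record changes by -50
Step 4: Total change = 3 × -50 = -150
Step 5: New sum = 55 + -150 = -95
Step 6: Difference = |-95 - 55| = 150
        (Sum decreased by 150)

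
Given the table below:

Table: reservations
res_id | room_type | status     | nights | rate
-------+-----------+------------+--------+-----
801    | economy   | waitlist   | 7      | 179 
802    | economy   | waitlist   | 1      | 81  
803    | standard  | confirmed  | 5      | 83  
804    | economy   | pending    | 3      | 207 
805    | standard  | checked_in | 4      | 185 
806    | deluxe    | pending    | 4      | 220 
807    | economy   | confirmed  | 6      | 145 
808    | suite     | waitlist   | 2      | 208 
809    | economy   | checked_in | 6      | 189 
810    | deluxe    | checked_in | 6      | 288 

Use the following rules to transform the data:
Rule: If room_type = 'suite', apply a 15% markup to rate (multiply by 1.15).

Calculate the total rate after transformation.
1816.2

Step 1: Records with room_type = 'suite' have total rate = 208
Step 2: Apply multiplier: 208 × 1.15 = 239.2
Step 3: Other records total: 1577
Step 4: Final sum = 239.2 + 1577 = 1816.2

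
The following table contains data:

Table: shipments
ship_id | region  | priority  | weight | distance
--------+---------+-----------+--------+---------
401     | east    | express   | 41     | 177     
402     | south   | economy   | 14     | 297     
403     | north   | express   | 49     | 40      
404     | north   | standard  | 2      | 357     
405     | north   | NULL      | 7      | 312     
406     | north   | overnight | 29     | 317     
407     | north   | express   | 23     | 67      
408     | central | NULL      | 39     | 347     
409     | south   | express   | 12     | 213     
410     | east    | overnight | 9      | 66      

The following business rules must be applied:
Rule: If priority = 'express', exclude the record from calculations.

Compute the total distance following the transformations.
1696

Step 1: Identify records where priority = 'express'
Step 2: The excluded records sum to 497
Step 3: Original total distance = 2193
Step 4: Remaining total = 2193 - 497 = 1696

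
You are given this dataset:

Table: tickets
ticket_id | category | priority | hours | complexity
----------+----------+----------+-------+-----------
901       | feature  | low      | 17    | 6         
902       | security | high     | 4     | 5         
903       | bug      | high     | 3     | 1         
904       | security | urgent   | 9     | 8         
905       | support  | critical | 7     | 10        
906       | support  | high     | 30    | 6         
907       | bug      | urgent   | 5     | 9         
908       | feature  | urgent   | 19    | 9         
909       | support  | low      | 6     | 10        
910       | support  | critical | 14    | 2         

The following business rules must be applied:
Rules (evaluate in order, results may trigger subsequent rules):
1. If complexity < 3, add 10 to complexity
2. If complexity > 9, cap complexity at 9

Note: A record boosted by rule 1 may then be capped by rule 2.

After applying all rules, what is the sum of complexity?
79

Step 1: Apply rule 1 to records with complexity < 3
  - 2 records get bonus of 10
  - Of these, 2 records then exceed 9 and get capped
Step 2: Apply rule 2 to records with complexity > 9
  - 2 records (original) are capped
Step 3: Calculate final sum = 79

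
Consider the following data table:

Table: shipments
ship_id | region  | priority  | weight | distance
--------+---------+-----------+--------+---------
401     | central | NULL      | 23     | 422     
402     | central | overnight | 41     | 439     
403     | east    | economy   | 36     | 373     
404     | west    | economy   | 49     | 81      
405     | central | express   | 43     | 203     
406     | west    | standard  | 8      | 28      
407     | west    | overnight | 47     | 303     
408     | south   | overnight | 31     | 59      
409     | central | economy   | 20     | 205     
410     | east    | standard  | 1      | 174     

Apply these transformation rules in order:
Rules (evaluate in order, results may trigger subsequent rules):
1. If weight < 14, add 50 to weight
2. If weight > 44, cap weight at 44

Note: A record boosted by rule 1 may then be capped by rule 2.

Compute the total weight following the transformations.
370

Step 1: Apply rule 1 to records with weight < 14
  - 2 records get bonus of 50
  - Of these, 2 records then exceed 44 and get capped
Step 2: Apply rule 2 to records with weight > 44
  - 2 records (original) are capped
Step 3: Calculate final sum = 370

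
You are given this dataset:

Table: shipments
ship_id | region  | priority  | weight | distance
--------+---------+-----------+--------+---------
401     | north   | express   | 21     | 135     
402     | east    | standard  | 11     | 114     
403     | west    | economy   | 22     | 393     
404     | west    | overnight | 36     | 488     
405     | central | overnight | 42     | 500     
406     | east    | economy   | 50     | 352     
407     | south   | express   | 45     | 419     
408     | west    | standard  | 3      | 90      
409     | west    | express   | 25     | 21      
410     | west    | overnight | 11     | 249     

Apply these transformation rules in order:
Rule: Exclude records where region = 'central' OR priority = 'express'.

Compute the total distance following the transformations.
1686

Step 1: Find records where region = 'central' OR priority = 'express'
Step 2: 4 records match, summing to 1075
Step 3: Original sum: 2761
Step 4: Remaining sum = 2761 - 1075 = 1686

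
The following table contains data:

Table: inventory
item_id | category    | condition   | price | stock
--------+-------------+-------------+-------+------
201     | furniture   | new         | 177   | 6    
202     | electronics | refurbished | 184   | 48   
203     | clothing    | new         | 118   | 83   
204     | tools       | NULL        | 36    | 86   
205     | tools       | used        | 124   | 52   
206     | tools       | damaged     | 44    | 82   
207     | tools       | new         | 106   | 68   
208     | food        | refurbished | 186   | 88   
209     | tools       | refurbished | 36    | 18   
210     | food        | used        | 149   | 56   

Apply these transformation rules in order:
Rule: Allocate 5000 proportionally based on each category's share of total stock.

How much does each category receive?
clothing: 706.98, electronics: 408.86, food: 1226.58, furniture: 51.11, tools: 2606.47

Step 1: Calculate total stock = 587
Step 2: Calculate each category's proportion:
  clothing: 83/587 = 14.14% → 706.98
  electronics: 48/587 = 8.18% → 408.86
  food: 144/587 = 24.53% → 1226.58
  furniture: 6/587 = 1.02% → 51.11
  tools: 306/587 = 52.13% → 2606.47
Step 3: Verify: sum of allocations ≈ 5000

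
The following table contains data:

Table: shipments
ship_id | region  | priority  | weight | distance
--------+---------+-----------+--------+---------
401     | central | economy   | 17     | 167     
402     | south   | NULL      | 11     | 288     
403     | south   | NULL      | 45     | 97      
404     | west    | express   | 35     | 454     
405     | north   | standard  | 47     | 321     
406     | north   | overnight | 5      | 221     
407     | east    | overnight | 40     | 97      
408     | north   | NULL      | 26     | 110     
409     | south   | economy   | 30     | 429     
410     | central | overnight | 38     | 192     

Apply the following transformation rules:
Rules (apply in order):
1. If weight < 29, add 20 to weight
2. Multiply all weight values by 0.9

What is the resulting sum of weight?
336.6

Step 1: Apply Rule 1 - Add 20 to records with weight < 29
  - 4 records affected: 59 + (4 × 20) = 139
  - Unaffected records: 235
  - Sum after Rule 1: 374
Step 2: Apply Rule 2 - Multiply all by 0.9
  - 374 × 0.9 = 336.6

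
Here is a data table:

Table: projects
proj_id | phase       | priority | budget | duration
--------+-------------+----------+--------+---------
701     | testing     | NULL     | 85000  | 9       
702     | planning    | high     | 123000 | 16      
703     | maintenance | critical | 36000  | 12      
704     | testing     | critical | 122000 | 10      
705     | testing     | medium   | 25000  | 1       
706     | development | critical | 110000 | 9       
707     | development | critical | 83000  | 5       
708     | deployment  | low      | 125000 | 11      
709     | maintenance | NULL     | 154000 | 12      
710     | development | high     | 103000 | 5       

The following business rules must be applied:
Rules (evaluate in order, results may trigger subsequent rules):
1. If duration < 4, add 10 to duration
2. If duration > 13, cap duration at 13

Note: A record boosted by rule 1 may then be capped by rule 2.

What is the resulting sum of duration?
97

Step 1: Apply rule 1 to records with duration < 4
  - 1 records get bonus of 10
  - Of these, 0 records then exceed 13 and get capped
Step 2: Apply rule 2 to records with duration > 13
  - 1 records (original) are capped
Step 3: Calculate final sum = 97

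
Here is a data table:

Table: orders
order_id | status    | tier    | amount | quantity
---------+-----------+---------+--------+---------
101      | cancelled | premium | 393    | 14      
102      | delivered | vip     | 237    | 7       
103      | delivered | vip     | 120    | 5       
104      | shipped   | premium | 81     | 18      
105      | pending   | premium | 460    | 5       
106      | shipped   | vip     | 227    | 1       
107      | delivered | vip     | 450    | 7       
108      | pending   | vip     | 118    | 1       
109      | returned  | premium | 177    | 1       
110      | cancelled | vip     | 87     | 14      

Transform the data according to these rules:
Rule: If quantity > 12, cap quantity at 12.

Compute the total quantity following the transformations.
63

Step 1: 3 records have quantity > 12
Step 2: These records originally summed to 46
Step 3: After capping: 3 × 12 = 36
Step 4: Unaffected records sum: 27
Step 5: Final sum = 36 + 27 = 63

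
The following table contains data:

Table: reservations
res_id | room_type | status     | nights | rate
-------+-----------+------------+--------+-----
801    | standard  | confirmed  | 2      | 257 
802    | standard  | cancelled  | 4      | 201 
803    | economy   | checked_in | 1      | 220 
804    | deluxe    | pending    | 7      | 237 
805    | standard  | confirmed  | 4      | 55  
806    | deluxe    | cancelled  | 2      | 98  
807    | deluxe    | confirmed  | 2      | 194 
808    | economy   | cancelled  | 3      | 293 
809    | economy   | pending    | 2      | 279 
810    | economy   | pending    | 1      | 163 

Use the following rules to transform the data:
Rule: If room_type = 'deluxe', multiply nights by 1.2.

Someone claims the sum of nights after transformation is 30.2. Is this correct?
Yes, the result is correct.

Step 1: Calculate the correct sum after transformation
Step 2: Apply multiplier 1.2 to records where room_type = 'deluxe'
Step 3: Correct result = 30.2
Step 4: Claimed result = 30.2
Step 5: 30.2 = 30.2 ✓
Conclusion: The claimed result is correct.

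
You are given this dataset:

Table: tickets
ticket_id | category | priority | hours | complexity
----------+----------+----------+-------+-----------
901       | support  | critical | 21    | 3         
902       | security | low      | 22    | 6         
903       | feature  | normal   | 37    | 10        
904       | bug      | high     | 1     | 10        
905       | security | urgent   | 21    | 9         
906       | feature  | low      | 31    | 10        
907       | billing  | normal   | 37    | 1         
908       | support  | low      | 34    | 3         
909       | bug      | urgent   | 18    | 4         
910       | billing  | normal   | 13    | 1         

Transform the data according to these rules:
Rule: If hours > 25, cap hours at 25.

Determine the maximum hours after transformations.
25

Step 1: Original maximum hours = 37
Step 2: Apply cap at 25
Step 3: 4 records had hours > 25 and were capped
Step 4: Maximum after transformation = 25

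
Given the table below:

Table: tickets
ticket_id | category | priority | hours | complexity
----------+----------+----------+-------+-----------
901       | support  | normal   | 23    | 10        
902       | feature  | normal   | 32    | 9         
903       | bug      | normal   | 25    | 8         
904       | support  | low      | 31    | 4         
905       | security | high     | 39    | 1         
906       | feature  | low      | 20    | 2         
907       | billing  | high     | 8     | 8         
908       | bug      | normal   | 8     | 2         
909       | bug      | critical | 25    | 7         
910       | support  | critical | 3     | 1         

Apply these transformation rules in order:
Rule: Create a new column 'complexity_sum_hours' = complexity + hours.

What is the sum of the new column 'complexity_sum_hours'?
266

Step 1: For each record, compute complexity + hours
Example calculations:
  10 + 23 = 33
  9 + 32 = 41
  8 + 25 = 33
  ...
Step 2: Sum all derived values
Step 3: Total = 266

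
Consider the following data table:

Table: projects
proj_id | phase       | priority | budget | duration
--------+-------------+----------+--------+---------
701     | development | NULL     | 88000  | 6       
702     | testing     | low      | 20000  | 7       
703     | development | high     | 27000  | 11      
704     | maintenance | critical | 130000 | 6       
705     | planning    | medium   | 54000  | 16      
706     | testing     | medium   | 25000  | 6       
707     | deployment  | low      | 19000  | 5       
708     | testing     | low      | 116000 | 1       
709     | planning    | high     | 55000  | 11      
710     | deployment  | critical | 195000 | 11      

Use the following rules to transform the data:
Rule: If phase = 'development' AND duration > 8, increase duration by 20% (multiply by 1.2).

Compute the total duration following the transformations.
82.2

Step 1: Find records where phase = 'development' AND duration > 8
Step 2: 1 records match, summing to 11
Step 3: After multiplier: 11 × 1.2 = 13.2
Step 4: Unaffected records sum: 69
Step 5: Final sum = 13.2 + 69 = 82.2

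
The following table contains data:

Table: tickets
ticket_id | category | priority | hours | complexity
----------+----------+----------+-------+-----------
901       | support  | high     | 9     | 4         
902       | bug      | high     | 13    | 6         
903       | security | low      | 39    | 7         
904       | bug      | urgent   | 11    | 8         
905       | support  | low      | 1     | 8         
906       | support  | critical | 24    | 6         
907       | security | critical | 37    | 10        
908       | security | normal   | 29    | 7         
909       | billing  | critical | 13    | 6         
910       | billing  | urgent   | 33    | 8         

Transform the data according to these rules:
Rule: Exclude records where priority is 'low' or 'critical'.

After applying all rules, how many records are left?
5

Step 1: Count records to exclude
  - 2 (low) + 3 (critical) = 5 records
Step 2: Total records: 10
Step 3: Remaining = 10 - 5 = 5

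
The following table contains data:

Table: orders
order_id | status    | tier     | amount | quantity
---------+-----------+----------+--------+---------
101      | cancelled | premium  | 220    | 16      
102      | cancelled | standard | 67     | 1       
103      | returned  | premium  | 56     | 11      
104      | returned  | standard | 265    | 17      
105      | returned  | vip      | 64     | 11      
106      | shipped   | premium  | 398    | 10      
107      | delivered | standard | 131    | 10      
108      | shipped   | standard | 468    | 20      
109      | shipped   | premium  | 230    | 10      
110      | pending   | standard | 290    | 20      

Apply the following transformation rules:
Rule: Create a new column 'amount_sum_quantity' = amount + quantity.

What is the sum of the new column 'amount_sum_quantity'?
2315

Step 1: For each record, compute amount + quantity
Example calculations:
  220 + 16 = 236
  67 + 1 = 68
  56 + 11 = 67
  ...
Step 2: Sum all derived values
Step 3: Total = 2315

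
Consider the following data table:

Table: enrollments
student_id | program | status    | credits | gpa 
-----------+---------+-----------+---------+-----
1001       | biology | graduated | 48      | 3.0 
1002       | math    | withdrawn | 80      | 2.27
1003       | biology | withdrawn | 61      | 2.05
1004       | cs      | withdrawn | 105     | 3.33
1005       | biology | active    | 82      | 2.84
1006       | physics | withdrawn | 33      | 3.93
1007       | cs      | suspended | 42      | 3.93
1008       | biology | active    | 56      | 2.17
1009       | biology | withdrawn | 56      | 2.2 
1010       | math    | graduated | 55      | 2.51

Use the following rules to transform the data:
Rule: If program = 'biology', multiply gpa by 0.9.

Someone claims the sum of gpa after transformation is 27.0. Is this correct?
Yes, the result is correct.

Step 1: Calculate the correct sum after transformation
Step 2: Apply multiplier 0.9 to records where program = 'biology'
Step 3: Correct result = 27.0
Step 4: Claimed result = 27.0
Step 5: 27.0 = 27.0 ✓
Conclusion: The claimed result is correct.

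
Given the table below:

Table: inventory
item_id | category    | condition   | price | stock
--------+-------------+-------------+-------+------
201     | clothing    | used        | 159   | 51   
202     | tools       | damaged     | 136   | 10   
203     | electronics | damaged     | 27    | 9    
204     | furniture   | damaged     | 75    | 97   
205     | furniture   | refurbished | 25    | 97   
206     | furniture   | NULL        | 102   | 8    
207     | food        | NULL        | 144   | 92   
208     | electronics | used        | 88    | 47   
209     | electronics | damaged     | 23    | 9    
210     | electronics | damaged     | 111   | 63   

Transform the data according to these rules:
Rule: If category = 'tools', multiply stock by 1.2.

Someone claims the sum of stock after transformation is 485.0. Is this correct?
Yes, the result is correct.

Step 1: Calculate the correct sum after transformation
Step 2: Apply multiplier 1.2 to records where category = 'tools'
Step 3: Correct result = 485.0
Step 4: Claimed result = 485.0
Step 5: 485.0 = 485.0 ✓
Conclusion: The claimed result is correct.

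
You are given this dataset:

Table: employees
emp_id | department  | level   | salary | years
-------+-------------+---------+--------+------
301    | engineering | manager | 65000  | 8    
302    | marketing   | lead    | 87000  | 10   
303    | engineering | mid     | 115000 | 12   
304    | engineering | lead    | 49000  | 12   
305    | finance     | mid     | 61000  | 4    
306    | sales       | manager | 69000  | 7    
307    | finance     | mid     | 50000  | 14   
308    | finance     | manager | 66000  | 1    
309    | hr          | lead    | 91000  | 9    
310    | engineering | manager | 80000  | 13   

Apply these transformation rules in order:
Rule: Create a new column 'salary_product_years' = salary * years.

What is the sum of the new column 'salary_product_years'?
6710000

Step 1: For each record, compute salary * years
Example calculations:
  65000 * 8 = 520000
  87000 * 10 = 870000
  115000 * 12 = 1380000
  ...
Step 2: Sum all derived values
Step 3: Total = 6710000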